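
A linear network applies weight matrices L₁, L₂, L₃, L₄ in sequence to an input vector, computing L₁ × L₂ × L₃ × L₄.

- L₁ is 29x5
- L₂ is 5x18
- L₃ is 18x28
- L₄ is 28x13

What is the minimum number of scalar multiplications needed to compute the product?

Adjacent pairs: L₁L₂ = 29·5·18 = 2610; L₂L₃ = 5·18·28 = 2520; L₃L₄ = 18·28·13 = 6552.
Length 3: L₁..L₃: k=1: 0+2520+29·5·28=6580; k=2: 2610+0+29·18·28=17226 → min 6580 | L₂..L₄: k=2: 0+6552+5·18·13=7722; k=3: 2520+0+5·28·13=4340 → min 4340.
Length 4: L₁..L₄: k=1: 0+4340+29·5·13=6225; k=2: 2610+6552+29·18·13=15948; k=3: 6580+0+29·28·13=17136 → min 6225.
Optimal order: (L₁ × ((L₂ × L₃) × L₄)) with cost 6225.

6225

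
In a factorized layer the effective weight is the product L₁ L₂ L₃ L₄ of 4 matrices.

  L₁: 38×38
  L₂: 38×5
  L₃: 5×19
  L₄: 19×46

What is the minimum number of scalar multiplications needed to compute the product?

20330

Adjacent pairs: L₁L₂ = 38·38·5 = 7220; L₂L₃ = 38·5·19 = 3610; L₃L₄ = 5·19·46 = 4370.
Length 3: L₁..L₃: k=1: 0+3610+38·38·19=31046; k=2: 7220+0+38·5·19=10830 → min 10830 | L₂..L₄: k=2: 0+4370+38·5·46=13110; k=3: 3610+0+38·19·46=36822 → min 13110.
Length 4: L₁..L₄: k=1: 0+13110+38·38·46=79534; k=2: 7220+4370+38·5·46=20330; k=3: 10830+0+38·19·46=44042 → min 20330.
Optimal order: ((L₁ L₂) (L₃ L₄)) with cost 20330.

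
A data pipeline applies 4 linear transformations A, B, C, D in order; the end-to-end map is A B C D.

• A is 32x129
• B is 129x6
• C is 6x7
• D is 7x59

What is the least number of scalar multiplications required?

Adjacent pairs: AB = 32·129·6 = 24768; BC = 129·6·7 = 5418; CD = 6·7·59 = 2478.
Length 3: A..C: k=1: 0+5418+32·129·7=34314; k=2: 24768+0+32·6·7=26112 → min 26112 | B..D: k=2: 0+2478+129·6·59=48144; k=3: 5418+0+129·7·59=58695 → min 48144.
Length 4: A..D: k=1: 0+48144+32·129·59=291696; k=2: 24768+2478+32·6·59=38574; k=3: 26112+0+32·7·59=39328 → min 38574.
Optimal order: ((A B) (C D)) with cost 38574.

38574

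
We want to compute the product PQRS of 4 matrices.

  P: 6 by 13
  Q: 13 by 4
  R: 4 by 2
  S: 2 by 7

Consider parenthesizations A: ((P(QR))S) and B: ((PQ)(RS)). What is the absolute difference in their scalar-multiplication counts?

Order A = ((P(QR))S): (QR): 13×4 by 4×2 → 13×2, cost 13·4·2 = 104; (P(QR)): 6×13 by 13×2 → 6×2, cost 6·13·2 = 156; cumulative 260; ((P(QR))S): 6×2 by 2×7 → 6×7, cost 6·2·7 = 84; cumulative 344. Total 344.
Order B = ((PQ)(RS)): (PQ): 6×13 by 13×4 → 6×4, cost 6·13·4 = 312; (RS): 4×2 by 2×7 → 4×7, cost 4·2·7 = 56; ((PQ)(RS)): 6×4 by 4×7 → 6×7, cost 6·4·7 = 168; cumulative 536. Total 536.
Difference: |344 − 536| = 192.

192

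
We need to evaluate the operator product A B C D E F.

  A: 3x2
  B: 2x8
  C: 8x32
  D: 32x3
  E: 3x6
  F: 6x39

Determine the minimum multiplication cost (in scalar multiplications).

1442

Adjacent pairs: AB = 3·2·8 = 48; BC = 2·8·32 = 512; CD = 8·32·3 = 768; DE = 32·3·6 = 576; EF = 3·6·39 = 702.
Length 3: A..C: k=1: 0+512+3·2·32=704; k=2: 48+0+3·8·32=816 → min 704 | B..D: k=2: 0+768+2·8·3=816; k=3: 512+0+2·32·3=704 → min 704 | C..E: k=3: 0+576+8·32·6=2112; k=4: 768+0+8·3·6=912 → min 912 | D..F: k=4: 0+702+32·3·39=4446; k=5: 576+0+32·6·39=8064 → min 4446.
Length 4: A..D: k=1: 0+704+3·2·3=722; k=2: 48+768+3·8·3=888; k=3: 704+0+3·32·3=992 → min 722 | B..E: k=2: 0+912+2·8·6=1008; k=3: 512+576+2·32·6=1472; k=4: 704+0+2·3·6=740 → min 740 | C..F: k=3: 0+4446+8·32·39=14430; k=4: 768+702+8·3·39=2406; k=5: 912+0+8·6·39=2784 → min 2406.
Length 5: A..E: k=1: 0+740+3·2·6=776; k=2: 48+912+3·8·6=1104; k=3: 704+576+3·32·6=1856; k=4: 722+0+3·3·6=776 → min 776 | B..F: k=2: 0+2406+2·8·39=3030; k=3: 512+4446+2·32·39=7454; k=4: 704+702+2·3·39=1640; k=5: 740+0+2·6·39=1208 → min 1208.
Length 6: A..F: k=1: 0+1208+3·2·39=1442; k=2: 48+2406+3·8·39=3390; k=3: 704+4446+3·32·39=8894; k=4: 722+702+3·3·39=1775; k=5: 776+0+3·6·39=1478 → min 1442.
Optimal order: (A ((((B C) D) E) F)) with cost 1442.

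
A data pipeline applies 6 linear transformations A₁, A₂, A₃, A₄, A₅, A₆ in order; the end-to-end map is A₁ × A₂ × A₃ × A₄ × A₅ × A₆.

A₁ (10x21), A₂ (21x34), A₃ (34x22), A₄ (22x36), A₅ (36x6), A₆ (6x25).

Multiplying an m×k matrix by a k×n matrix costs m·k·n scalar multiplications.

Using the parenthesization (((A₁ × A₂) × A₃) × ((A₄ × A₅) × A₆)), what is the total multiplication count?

28172

(A₁ × A₂): 10×21 by 21×34 → 10×34, cost 10·21·34 = 7140
((A₁ × A₂) × A₃): 10×34 by 34×22 → 10×22, cost 10·34·22 = 7480; cumulative 14620
(A₄ × A₅): 22×36 by 36×6 → 22×6, cost 22·36·6 = 4752
((A₄ × A₅) × A₆): 22×6 by 6×25 → 22×25, cost 22·6·25 = 3300; cumulative 8052
(((A₁ × A₂) × A₃) × ((A₄ × A₅) × A₆)): 10×22 by 22×25 → 10×25, cost 10·22·25 = 5500; cumulative 28172
Total: 28172 scalar multiplications.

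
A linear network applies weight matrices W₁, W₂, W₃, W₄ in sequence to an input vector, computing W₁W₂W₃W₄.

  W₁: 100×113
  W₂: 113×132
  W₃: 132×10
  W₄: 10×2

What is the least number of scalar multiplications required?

55072

Adjacent pairs: W₁W₂ = 100·113·132 = 1491600; W₂W₃ = 113·132·10 = 149160; W₃W₄ = 132·10·2 = 2640.
Length 3: W₁..W₃: k=1: 0+149160+100·113·10=262160; k=2: 1491600+0+100·132·10=1623600 → min 262160 | W₂..W₄: k=2: 0+2640+113·132·2=32472; k=3: 149160+0+113·10·2=151420 → min 32472.
Length 4: W₁..W₄: k=1: 0+32472+100·113·2=55072; k=2: 1491600+2640+100·132·2=1520640; k=3: 262160+0+100·10·2=264160 → min 55072.
Optimal order: (W₁(W₂(W₃W₄))) with cost 55072.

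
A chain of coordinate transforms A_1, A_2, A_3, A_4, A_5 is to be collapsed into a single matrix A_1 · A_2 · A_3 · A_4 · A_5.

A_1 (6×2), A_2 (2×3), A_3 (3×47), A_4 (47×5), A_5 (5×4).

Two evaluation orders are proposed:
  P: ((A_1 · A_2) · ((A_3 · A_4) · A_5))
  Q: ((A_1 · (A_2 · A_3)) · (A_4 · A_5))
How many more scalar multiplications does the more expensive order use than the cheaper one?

Order P = ((A_1 · A_2) · ((A_3 · A_4) · A_5)): (A_1 · A_2): 6×2 by 2×3 → 6×3, cost 6·2·3 = 36; (A_3 · A_4): 3×47 by 47×5 → 3×5, cost 3·47·5 = 705; ((A_3 · A_4) · A_5): 3×5 by 5×4 → 3×4, cost 3·5·4 = 60; cumulative 765; ((A_1 · A_2) · ((A_3 · A_4) · A_5)): 6×3 by 3×4 → 6×4, cost 6·3·4 = 72; cumulative 873. Total 873.
Order Q = ((A_1 · (A_2 · A_3)) · (A_4 · A_5)): (A_2 · A_3): 2×3 by 3×47 → 2×47, cost 2·3·47 = 282; (A_1 · (A_2 · A_3)): 6×2 by 2×47 → 6×47, cost 6·2·47 = 564; cumulative 846; (A_4 · A_5): 47×5 by 5×4 → 47×4, cost 47·5·4 = 940; ((A_1 · (A_2 · A_3)) · (A_4 · A_5)): 6×47 by 47×4 → 6×4, cost 6·47·4 = 1128; cumulative 2914. Total 2914.
Difference: |873 − 2914| = 2041.

2041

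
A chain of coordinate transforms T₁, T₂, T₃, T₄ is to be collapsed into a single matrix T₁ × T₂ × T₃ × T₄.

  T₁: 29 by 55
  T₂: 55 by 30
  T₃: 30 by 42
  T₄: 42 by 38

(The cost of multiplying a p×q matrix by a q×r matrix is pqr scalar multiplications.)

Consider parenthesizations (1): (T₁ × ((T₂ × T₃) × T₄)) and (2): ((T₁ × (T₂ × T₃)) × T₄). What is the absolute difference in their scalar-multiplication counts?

35116

Order (1) = (T₁ × ((T₂ × T₃) × T₄)): (T₂ × T₃): 55×30 by 30×42 → 55×42, cost 55·30·42 = 69300; ((T₂ × T₃) × T₄): 55×42 by 42×38 → 55×38, cost 55·42·38 = 87780; cumulative 157080; (T₁ × ((T₂ × T₃) × T₄)): 29×55 by 55×38 → 29×38, cost 29·55·38 = 60610; cumulative 217690. Total 217690.
Order (2) = ((T₁ × (T₂ × T₃)) × T₄): (T₂ × T₃): 55×30 by 30×42 → 55×42, cost 55·30·42 = 69300; (T₁ × (T₂ × T₃)): 29×55 by 55×42 → 29×42, cost 29·55·42 = 66990; cumulative 136290; ((T₁ × (T₂ × T₃)) × T₄): 29×42 by 42×38 → 29×38, cost 29·42·38 = 46284; cumulative 182574. Total 182574.
Difference: |217690 − 182574| = 35116.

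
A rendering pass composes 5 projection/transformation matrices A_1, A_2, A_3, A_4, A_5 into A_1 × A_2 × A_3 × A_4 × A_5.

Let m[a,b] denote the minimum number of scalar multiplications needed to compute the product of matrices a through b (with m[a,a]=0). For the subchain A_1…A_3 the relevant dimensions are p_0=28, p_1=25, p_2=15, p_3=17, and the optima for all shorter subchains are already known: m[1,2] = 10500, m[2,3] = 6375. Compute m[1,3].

m[1,3] = min over k∈[1,2] of m[1,k]+m[k+1,3]+p_{0}·p_k·p_{3}.
k=1: 0 + 6375 + 28·25·17 = 18275; k=2: 10500 + 0 + 28·15·17 = 17640.
Minimum: 17640 at k=2.

17640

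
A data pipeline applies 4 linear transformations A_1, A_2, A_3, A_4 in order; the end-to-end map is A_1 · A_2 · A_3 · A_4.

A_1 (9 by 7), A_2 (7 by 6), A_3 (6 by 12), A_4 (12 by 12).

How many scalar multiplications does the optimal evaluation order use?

1890

Adjacent pairs: A_1A_2 = 9·7·6 = 378; A_2A_3 = 7·6·12 = 504; A_3A_4 = 6·12·12 = 864.
Length 3: A_1..A_3: k=1: 0+504+9·7·12=1260; k=2: 378+0+9·6·12=1026 → min 1026 | A_2..A_4: k=2: 0+864+7·6·12=1368; k=3: 504+0+7·12·12=1512 → min 1368.
Length 4: A_1..A_4: k=1: 0+1368+9·7·12=2124; k=2: 378+864+9·6·12=1890; k=3: 1026+0+9·12·12=2322 → min 1890.
Optimal order: ((A_1 · A_2) · (A_3 · A_4)) with cost 1890.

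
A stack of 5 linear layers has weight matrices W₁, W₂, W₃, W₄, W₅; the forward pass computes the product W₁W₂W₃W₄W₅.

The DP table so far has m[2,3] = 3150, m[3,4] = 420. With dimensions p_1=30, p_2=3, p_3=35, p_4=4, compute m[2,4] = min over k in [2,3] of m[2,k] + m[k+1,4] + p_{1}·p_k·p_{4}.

m[2,4] = min over k∈[2,3] of m[2,k]+m[k+1,4]+p_{1}·p_k·p_{4}.
k=2: 0 + 420 + 30·3·4 = 780; k=3: 3150 + 0 + 30·35·4 = 7350.
Minimum: 780 at k=2.

780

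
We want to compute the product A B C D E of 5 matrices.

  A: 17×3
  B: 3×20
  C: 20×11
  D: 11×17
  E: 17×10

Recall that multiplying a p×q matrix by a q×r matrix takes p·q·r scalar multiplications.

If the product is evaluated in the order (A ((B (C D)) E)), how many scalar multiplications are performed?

(C D): 20×11 by 11×17 → 20×17, cost 20·11·17 = 3740
(B (C D)): 3×20 by 20×17 → 3×17, cost 3·20·17 = 1020; cumulative 4760
((B (C D)) E): 3×17 by 17×10 → 3×10, cost 3·17·10 = 510; cumulative 5270
(A ((B (C D)) E)): 17×3 by 3×10 → 17×10, cost 17·3·10 = 510; cumulative 5780
Total: 5780 scalar multiplications.

5780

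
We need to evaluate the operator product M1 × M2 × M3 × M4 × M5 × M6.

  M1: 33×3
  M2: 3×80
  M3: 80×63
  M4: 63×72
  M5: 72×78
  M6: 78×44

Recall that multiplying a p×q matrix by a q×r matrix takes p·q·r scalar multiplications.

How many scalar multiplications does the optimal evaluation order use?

Adjacent pairs: M1M2 = 33·3·80 = 7920; M2M3 = 3·80·63 = 15120; M3M4 = 80·63·72 = 362880; M4M5 = 63·72·78 = 353808; M5M6 = 72·78·44 = 247104.
Length 3: M1..M3: k=1: 0+15120+33·3·63=21357; k=2: 7920+0+33·80·63=174240 → min 21357 | M2..M4: k=2: 0+362880+3·80·72=380160; k=3: 15120+0+3·63·72=28728 → min 28728 | M3..M5: k=3: 0+353808+80·63·78=746928; k=4: 362880+0+80·72·78=812160 → min 746928 | M4..M6: k=4: 0+247104+63·72·44=446688; k=5: 353808+0+63·78·44=570024 → min 446688.
Length 4: M1..M4: k=1: 0+28728+33·3·72=35856; k=2: 7920+362880+33·80·72=560880; k=3: 21357+0+33·63·72=171045 → min 35856 | M2..M5: k=2: 0+746928+3·80·78=765648; k=3: 15120+353808+3·63·78=383670; k=4: 28728+0+3·72·78=45576 → min 45576 | M3..M6: k=3: 0+446688+80·63·44=668448; k=4: 362880+247104+80·72·44=863424; k=5: 746928+0+80·78·44=1021488 → min 668448.
Length 5: M1..M5: k=1: 0+45576+33·3·78=53298; k=2: 7920+746928+33·80·78=960768; k=3: 21357+353808+33·63·78=537327; k=4: 35856+0+33·72·78=221184 → min 53298 | M2..M6: k=2: 0+668448+3·80·44=679008; k=3: 15120+446688+3·63·44=470124; k=4: 28728+247104+3·72·44=285336; k=5: 45576+0+3·78·44=55872 → min 55872.
Length 6: M1..M6: k=1: 0+55872+33·3·44=60228; k=2: 7920+668448+33·80·44=792528; k=3: 21357+446688+33·63·44=559521; k=4: 35856+247104+33·72·44=387504; k=5: 53298+0+33·78·44=166554 → min 60228.
Optimal order: (M1 × ((((M2 × M3) × M4) × M5) × M6)) with cost 60228.

60228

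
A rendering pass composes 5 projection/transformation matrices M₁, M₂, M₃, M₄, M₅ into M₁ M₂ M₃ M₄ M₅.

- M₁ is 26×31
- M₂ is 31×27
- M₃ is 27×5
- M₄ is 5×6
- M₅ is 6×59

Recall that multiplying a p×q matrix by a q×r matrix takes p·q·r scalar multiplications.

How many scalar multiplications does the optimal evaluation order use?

17655

Adjacent pairs: M₁M₂ = 26·31·27 = 21762; M₂M₃ = 31·27·5 = 4185; M₃M₄ = 27·5·6 = 810; M₄M₅ = 5·6·59 = 1770.
Length 3: M₁..M₃: k=1: 0+4185+26·31·5=8215; k=2: 21762+0+26·27·5=25272 → min 8215 | M₂..M₄: k=2: 0+810+31·27·6=5832; k=3: 4185+0+31·5·6=5115 → min 5115 | M₃..M₅: k=3: 0+1770+27·5·59=9735; k=4: 810+0+27·6·59=10368 → min 9735.
Length 4: M₁..M₄: k=1: 0+5115+26·31·6=9951; k=2: 21762+810+26·27·6=26784; k=3: 8215+0+26·5·6=8995 → min 8995 | M₂..M₅: k=2: 0+9735+31·27·59=59118; k=3: 4185+1770+31·5·59=15100; k=4: 5115+0+31·6·59=16089 → min 15100.
Length 5: M₁..M₅: k=1: 0+15100+26·31·59=62654; k=2: 21762+9735+26·27·59=72915; k=3: 8215+1770+26·5·59=17655; k=4: 8995+0+26·6·59=18199 → min 17655.
Optimal order: ((M₁ (M₂ M₃)) (M₄ M₅)) with cost 17655.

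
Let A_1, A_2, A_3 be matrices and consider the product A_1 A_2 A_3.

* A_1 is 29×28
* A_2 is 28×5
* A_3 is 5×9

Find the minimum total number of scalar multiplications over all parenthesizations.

Order (A_1 (A_2 A_3)): (A_2 A_3): 28×5 by 5×9 → 28×9, cost 28·5·9 = 1260; (A_1 (A_2 A_3)): 29×28 by 28×9 → 29×9, cost 29·28·9 = 7308; cumulative 8568. Total 8568.
Order ((A_1 A_2) A_3): (A_1 A_2): 29×28 by 28×5 → 29×5, cost 29·28·5 = 4060; ((A_1 A_2) A_3): 29×5 by 5×9 → 29×9, cost 29·5·9 = 1305; cumulative 5365. Total 5365.
Minimum: 5365.

5365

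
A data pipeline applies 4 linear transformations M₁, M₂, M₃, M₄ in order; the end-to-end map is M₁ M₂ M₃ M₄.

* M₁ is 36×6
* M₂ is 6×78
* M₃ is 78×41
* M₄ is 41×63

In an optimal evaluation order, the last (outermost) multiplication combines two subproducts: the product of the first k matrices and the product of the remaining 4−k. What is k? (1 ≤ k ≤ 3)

1

Adjacent pairs: M₁M₂ = 36·6·78 = 16848; M₂M₃ = 6·78·41 = 19188; M₃M₄ = 78·41·63 = 201474.
Length 3: M₁..M₃: k=1: 0+19188+36·6·41=28044; k=2: 16848+0+36·78·41=131976 → min 28044 | M₂..M₄: k=2: 0+201474+6·78·63=230958; k=3: 19188+0+6·41·63=34686 → min 34686.
Top-level splits: k=1: (M₁..M₁)·(M₂..M₄) → 0+34686+36·6·63 = 48294; k=2: (M₁..M₂)·(M₃..M₄) → 16848+201474+36·78·63 = 395226; k=3: (M₁..M₃)·(M₄..M₄) → 28044+0+36·41·63 = 121032.
Best split is after M₁, i.e. k = 1.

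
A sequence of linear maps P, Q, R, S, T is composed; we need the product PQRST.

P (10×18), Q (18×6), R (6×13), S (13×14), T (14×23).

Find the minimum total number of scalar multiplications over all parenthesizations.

5484

Adjacent pairs: PQ = 10·18·6 = 1080; QR = 18·6·13 = 1404; RS = 6·13·14 = 1092; ST = 13·14·23 = 4186.
Length 3: P..R: k=1: 0+1404+10·18·13=3744; k=2: 1080+0+10·6·13=1860 → min 1860 | Q..S: k=2: 0+1092+18·6·14=2604; k=3: 1404+0+18·13·14=4680 → min 2604 | R..T: k=3: 0+4186+6·13·23=5980; k=4: 1092+0+6·14·23=3024 → min 3024.
Length 4: P..S: k=1: 0+2604+10·18·14=5124; k=2: 1080+1092+10·6·14=3012; k=3: 1860+0+10·13·14=3680 → min 3012 | Q..T: k=2: 0+3024+18·6·23=5508; k=3: 1404+4186+18·13·23=10972; k=4: 2604+0+18·14·23=8400 → min 5508.
Length 5: P..T: k=1: 0+5508+10·18·23=9648; k=2: 1080+3024+10·6·23=5484; k=3: 1860+4186+10·13·23=9036; k=4: 3012+0+10·14·23=6232 → min 5484.
Optimal order: ((PQ)((RS)T)) with cost 5484.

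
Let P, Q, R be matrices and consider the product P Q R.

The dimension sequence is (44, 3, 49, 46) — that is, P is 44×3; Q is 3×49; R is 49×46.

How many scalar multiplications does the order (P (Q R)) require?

(Q R): 3×49 by 49×46 → 3×46, cost 3·49·46 = 6762
(P (Q R)): 44×3 by 3×46 → 44×46, cost 44·3·46 = 6072; cumulative 12834
Total: 12834 scalar multiplications.

12834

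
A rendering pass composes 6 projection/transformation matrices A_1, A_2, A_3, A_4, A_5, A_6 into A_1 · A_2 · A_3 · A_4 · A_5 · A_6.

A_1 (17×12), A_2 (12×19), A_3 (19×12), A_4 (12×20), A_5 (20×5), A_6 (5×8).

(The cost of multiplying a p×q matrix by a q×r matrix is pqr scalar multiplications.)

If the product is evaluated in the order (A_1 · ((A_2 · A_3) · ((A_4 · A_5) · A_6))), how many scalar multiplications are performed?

(A_2 · A_3): 12×19 by 19×12 → 12×12, cost 12·19·12 = 2736
(A_4 · A_5): 12×20 by 20×5 → 12×5, cost 12·20·5 = 1200
((A_4 · A_5) · A_6): 12×5 by 5×8 → 12×8, cost 12·5·8 = 480; cumulative 1680
((A_2 · A_3) · ((A_4 · A_5) · A_6)): 12×12 by 12×8 → 12×8, cost 12·12·8 = 1152; cumulative 5568
(A_1 · ((A_2 · A_3) · ((A_4 · A_5) · A_6))): 17×12 by 12×8 → 17×8, cost 17·12·8 = 1632; cumulative 7200
Total: 7200 scalar multiplications.

7200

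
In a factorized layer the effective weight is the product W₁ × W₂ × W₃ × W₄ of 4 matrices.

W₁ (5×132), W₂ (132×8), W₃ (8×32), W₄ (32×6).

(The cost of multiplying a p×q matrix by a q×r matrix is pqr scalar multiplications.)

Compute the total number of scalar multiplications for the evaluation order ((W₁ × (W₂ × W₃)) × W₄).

(W₂ × W₃): 132×8 by 8×32 → 132×32, cost 132·8·32 = 33792
(W₁ × (W₂ × W₃)): 5×132 by 132×32 → 5×32, cost 5·132·32 = 21120; cumulative 54912
((W₁ × (W₂ × W₃)) × W₄): 5×32 by 32×6 → 5×6, cost 5·32·6 = 960; cumulative 55872
Total: 55872 scalar multiplications.

55872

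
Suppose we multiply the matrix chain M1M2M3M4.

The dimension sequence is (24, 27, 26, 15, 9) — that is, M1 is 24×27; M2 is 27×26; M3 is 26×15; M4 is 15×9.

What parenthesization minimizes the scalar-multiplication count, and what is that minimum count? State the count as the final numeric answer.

15660

Adjacent pairs: M1M2 = 24·27·26 = 16848; M2M3 = 27·26·15 = 10530; M3M4 = 26·15·9 = 3510.
Length 3: M1..M3: k=1: 0+10530+24·27·15=20250; k=2: 16848+0+24·26·15=26208 → min 20250 | M2..M4: k=2: 0+3510+27·26·9=9828; k=3: 10530+0+27·15·9=14175 → min 9828.
Length 4: M1..M4: k=1: 0+9828+24·27·9=15660; k=2: 16848+3510+24·26·9=25974; k=3: 20250+0+24·15·9=23490 → min 15660.
Optimal parenthesization: (M1(M2(M3M4))) with cost 15660.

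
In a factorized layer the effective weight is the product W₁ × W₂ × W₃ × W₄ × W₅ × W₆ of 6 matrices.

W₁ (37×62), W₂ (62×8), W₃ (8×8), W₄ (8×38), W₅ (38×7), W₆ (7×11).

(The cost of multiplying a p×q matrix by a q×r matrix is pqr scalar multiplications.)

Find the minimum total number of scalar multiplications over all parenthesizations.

24800

Adjacent pairs: W₁W₂ = 37·62·8 = 18352; W₂W₃ = 62·8·8 = 3968; W₃W₄ = 8·8·38 = 2432; W₄W₅ = 8·38·7 = 2128; W₅W₆ = 38·7·11 = 2926.
Length 3: W₁..W₃: k=1: 0+3968+37·62·8=22320; k=2: 18352+0+37·8·8=20720 → min 20720 | W₂..W₄: k=2: 0+2432+62·8·38=21280; k=3: 3968+0+62·8·38=22816 → min 21280 | W₃..W₅: k=3: 0+2128+8·8·7=2576; k=4: 2432+0+8·38·7=4560 → min 2576 | W₄..W₆: k=4: 0+2926+8·38·11=6270; k=5: 2128+0+8·7·11=2744 → min 2744.
Length 4: W₁..W₄: k=1: 0+21280+37·62·38=108452; k=2: 18352+2432+37·8·38=32032; k=3: 20720+0+37·8·38=31968 → min 31968 | W₂..W₅: k=2: 0+2576+62·8·7=6048; k=3: 3968+2128+62·8·7=9568; k=4: 21280+0+62·38·7=37772 → min 6048 | W₃..W₆: k=3: 0+2744+8·8·11=3448; k=4: 2432+2926+8·38·11=8702; k=5: 2576+0+8·7·11=3192 → min 3192.
Length 5: W₁..W₅: k=1: 0+6048+37·62·7=22106; k=2: 18352+2576+37·8·7=23000; k=3: 20720+2128+37·8·7=24920; k=4: 31968+0+37·38·7=41810 → min 22106 | W₂..W₆: k=2: 0+3192+62·8·11=8648; k=3: 3968+2744+62·8·11=12168; k=4: 21280+2926+62·38·11=50122; k=5: 6048+0+62·7·11=10822 → min 8648.
Length 6: W₁..W₆: k=1: 0+8648+37·62·11=33882; k=2: 18352+3192+37·8·11=24800; k=3: 20720+2744+37·8·11=26720; k=4: 31968+2926+37·38·11=50360; k=5: 22106+0+37·7·11=24955 → min 24800.
Optimal order: ((W₁ × W₂) × ((W₃ × (W₄ × W₅)) × W₆)) with cost 24800.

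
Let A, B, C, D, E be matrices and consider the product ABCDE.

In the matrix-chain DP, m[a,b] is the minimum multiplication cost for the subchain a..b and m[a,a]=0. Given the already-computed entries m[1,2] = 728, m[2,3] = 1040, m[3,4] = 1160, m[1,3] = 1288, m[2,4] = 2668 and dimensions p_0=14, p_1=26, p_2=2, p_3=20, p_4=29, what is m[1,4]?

m[1,4] = min over k∈[1,3] of m[1,k]+m[k+1,4]+p_{0}·p_k·p_{4}.
k=1: 0 + 2668 + 14·26·29 = 13224; k=2: 728 + 1160 + 14·2·29 = 2700; k=3: 1288 + 0 + 14·20·29 = 9408.
Minimum: 2700 at k=2.

2700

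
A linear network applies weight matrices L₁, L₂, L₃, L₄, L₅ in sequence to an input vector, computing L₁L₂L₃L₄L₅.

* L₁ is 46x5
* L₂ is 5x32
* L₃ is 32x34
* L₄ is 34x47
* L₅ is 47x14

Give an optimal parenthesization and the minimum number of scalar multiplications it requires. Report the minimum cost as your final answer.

19940

Adjacent pairs: L₁L₂ = 46·5·32 = 7360; L₂L₃ = 5·32·34 = 5440; L₃L₄ = 32·34·47 = 51136; L₄L₅ = 34·47·14 = 22372.
Length 3: L₁..L₃: k=1: 0+5440+46·5·34=13260; k=2: 7360+0+46·32·34=57408 → min 13260 | L₂..L₄: k=2: 0+51136+5·32·47=58656; k=3: 5440+0+5·34·47=13430 → min 13430 | L₃..L₅: k=3: 0+22372+32·34·14=37604; k=4: 51136+0+32·47·14=72192 → min 37604.
Length 4: L₁..L₄: k=1: 0+13430+46·5·47=24240; k=2: 7360+51136+46·32·47=127680; k=3: 13260+0+46·34·47=86768 → min 24240 | L₂..L₅: k=2: 0+37604+5·32·14=39844; k=3: 5440+22372+5·34·14=30192; k=4: 13430+0+5·47·14=16720 → min 16720.
Length 5: L₁..L₅: k=1: 0+16720+46·5·14=19940; k=2: 7360+37604+46·32·14=65572; k=3: 13260+22372+46·34·14=57528; k=4: 24240+0+46·47·14=54508 → min 19940.
Optimal parenthesization: (L₁(((L₂L₃)L₄)L₅)) with cost 19940.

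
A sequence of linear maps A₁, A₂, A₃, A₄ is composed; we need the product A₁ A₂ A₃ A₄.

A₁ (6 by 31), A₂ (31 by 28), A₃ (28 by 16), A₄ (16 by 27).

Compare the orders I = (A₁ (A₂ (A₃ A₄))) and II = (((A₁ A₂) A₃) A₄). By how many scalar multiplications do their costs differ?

Order I = (A₁ (A₂ (A₃ A₄))): (A₃ A₄): 28×16 by 16×27 → 28×27, cost 28·16·27 = 12096; (A₂ (A₃ A₄)): 31×28 by 28×27 → 31×27, cost 31·28·27 = 23436; cumulative 35532; (A₁ (A₂ (A₃ A₄))): 6×31 by 31×27 → 6×27, cost 6·31·27 = 5022; cumulative 40554. Total 40554.
Order II = (((A₁ A₂) A₃) A₄): (A₁ A₂): 6×31 by 31×28 → 6×28, cost 6·31·28 = 5208; ((A₁ A₂) A₃): 6×28 by 28×16 → 6×16, cost 6·28·16 = 2688; cumulative 7896; (((A₁ A₂) A₃) A₄): 6×16 by 16×27 → 6×27, cost 6·16·27 = 2592; cumulative 10488. Total 10488.
Difference: |40554 − 10488| = 30066.

30066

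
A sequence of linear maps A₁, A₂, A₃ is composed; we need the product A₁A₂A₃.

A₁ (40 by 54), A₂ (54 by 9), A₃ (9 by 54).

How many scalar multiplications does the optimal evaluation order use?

38880

Order (A₁(A₂A₃)): (A₂A₃): 54×9 by 9×54 → 54×54, cost 54·9·54 = 26244; (A₁(A₂A₃)): 40×54 by 54×54 → 40×54, cost 40·54·54 = 116640; cumulative 142884. Total 142884.
Order ((A₁A₂)A₃): (A₁A₂): 40×54 by 54×9 → 40×9, cost 40·54·9 = 19440; ((A₁A₂)A₃): 40×9 by 9×54 → 40×54, cost 40·9·54 = 19440; cumulative 38880. Total 38880.
Minimum: 38880.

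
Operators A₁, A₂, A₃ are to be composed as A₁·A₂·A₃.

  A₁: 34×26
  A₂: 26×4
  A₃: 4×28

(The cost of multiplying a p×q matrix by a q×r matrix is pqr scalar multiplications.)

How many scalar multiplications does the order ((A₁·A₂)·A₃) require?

7344

(A₁·A₂): 34×26 by 26×4 → 34×4, cost 34·26·4 = 3536
((A₁·A₂)·A₃): 34×4 by 4×28 → 34×28, cost 34·4·28 = 3808; cumulative 7344
Total: 7344 scalar multiplications.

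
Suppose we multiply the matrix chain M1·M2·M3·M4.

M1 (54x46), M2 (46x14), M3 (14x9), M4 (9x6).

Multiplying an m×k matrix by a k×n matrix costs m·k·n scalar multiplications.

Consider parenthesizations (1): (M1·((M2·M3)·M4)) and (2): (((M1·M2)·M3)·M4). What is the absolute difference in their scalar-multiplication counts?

21312

Order (1) = (M1·((M2·M3)·M4)): (M2·M3): 46×14 by 14×9 → 46×9, cost 46·14·9 = 5796; ((M2·M3)·M4): 46×9 by 9×6 → 46×6, cost 46·9·6 = 2484; cumulative 8280; (M1·((M2·M3)·M4)): 54×46 by 46×6 → 54×6, cost 54·46·6 = 14904; cumulative 23184. Total 23184.
Order (2) = (((M1·M2)·M3)·M4): (M1·M2): 54×46 by 46×14 → 54×14, cost 54·46·14 = 34776; ((M1·M2)·M3): 54×14 by 14×9 → 54×9, cost 54·14·9 = 6804; cumulative 41580; (((M1·M2)·M3)·M4): 54×9 by 9×6 → 54×6, cost 54·9·6 = 2916; cumulative 44496. Total 44496.
Difference: |23184 − 44496| = 21312.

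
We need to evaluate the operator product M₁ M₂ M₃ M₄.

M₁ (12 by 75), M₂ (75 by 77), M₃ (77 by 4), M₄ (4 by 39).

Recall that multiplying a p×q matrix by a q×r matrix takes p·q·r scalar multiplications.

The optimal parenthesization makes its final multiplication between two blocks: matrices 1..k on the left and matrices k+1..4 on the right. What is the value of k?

3

Adjacent pairs: M₁M₂ = 12·75·77 = 69300; M₂M₃ = 75·77·4 = 23100; M₃M₄ = 77·4·39 = 12012.
Length 3: M₁..M₃: k=1: 0+23100+12·75·4=26700; k=2: 69300+0+12·77·4=72996 → min 26700 | M₂..M₄: k=2: 0+12012+75·77·39=237237; k=3: 23100+0+75·4·39=34800 → min 34800.
Top-level splits: k=1: (M₁..M₁)·(M₂..M₄) → 0+34800+12·75·39 = 69900; k=2: (M₁..M₂)·(M₃..M₄) → 69300+12012+12·77·39 = 117348; k=3: (M₁..M₃)·(M₄..M₄) → 26700+0+12·4·39 = 28572.
Best split is after M₃, i.e. k = 3.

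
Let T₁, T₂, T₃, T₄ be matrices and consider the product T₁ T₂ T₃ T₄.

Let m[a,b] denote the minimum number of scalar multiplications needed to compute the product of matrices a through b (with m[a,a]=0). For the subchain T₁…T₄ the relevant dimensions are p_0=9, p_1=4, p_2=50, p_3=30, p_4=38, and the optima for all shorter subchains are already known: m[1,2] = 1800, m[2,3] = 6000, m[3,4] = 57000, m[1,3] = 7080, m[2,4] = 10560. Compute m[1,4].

m[1,4] = min over k∈[1,3] of m[1,k]+m[k+1,4]+p_{0}·p_k·p_{4}.
k=1: 0 + 10560 + 9·4·38 = 11928; k=2: 1800 + 57000 + 9·50·38 = 75900; k=3: 7080 + 0 + 9·30·38 = 17340.
Minimum: 11928 at k=1.

11928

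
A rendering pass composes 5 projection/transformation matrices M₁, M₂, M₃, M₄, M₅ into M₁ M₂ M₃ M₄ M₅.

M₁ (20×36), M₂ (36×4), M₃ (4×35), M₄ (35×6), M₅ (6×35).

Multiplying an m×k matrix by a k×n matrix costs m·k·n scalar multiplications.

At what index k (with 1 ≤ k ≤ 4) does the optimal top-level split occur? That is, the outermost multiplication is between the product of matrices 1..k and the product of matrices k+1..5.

Adjacent pairs: M₁M₂ = 20·36·4 = 2880; M₂M₃ = 36·4·35 = 5040; M₃M₄ = 4·35·6 = 840; M₄M₅ = 35·6·35 = 7350.
Length 3: M₁..M₃: k=1: 0+5040+20·36·35=30240; k=2: 2880+0+20·4·35=5680 → min 5680 | M₂..M₄: k=2: 0+840+36·4·6=1704; k=3: 5040+0+36·35·6=12600 → min 1704 | M₃..M₅: k=3: 0+7350+4·35·35=12250; k=4: 840+0+4·6·35=1680 → min 1680.
Length 4: M₁..M₄: k=1: 0+1704+20·36·6=6024; k=2: 2880+840+20·4·6=4200; k=3: 5680+0+20·35·6=9880 → min 4200 | M₂..M₅: k=2: 0+1680+36·4·35=6720; k=3: 5040+7350+36·35·35=56490; k=4: 1704+0+36·6·35=9264 → min 6720.
Top-level splits: k=1: (M₁..M₁)·(M₂..M₅) → 0+6720+20·36·35 = 31920; k=2: (M₁..M₂)·(M₃..M₅) → 2880+1680+20·4·35 = 7360; k=3: (M₁..M₃)·(M₄..M₅) → 5680+7350+20·35·35 = 37530; k=4: (M₁..M₄)·(M₅..M₅) → 4200+0+20·6·35 = 8400.
Best split is after M₂, i.e. k = 2.

2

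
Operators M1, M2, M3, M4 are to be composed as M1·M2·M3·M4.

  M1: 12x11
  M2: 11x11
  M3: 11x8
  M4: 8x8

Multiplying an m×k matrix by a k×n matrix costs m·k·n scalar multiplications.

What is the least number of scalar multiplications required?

2728

Adjacent pairs: M1M2 = 12·11·11 = 1452; M2M3 = 11·11·8 = 968; M3M4 = 11·8·8 = 704.
Length 3: M1..M3: k=1: 0+968+12·11·8=2024; k=2: 1452+0+12·11·8=2508 → min 2024 | M2..M4: k=2: 0+704+11·11·8=1672; k=3: 968+0+11·8·8=1672 → min 1672.
Length 4: M1..M4: k=1: 0+1672+12·11·8=2728; k=2: 1452+704+12·11·8=3212; k=3: 2024+0+12·8·8=2792 → min 2728.
Optimal order: (M1·(M2·(M3·M4))) with cost 2728.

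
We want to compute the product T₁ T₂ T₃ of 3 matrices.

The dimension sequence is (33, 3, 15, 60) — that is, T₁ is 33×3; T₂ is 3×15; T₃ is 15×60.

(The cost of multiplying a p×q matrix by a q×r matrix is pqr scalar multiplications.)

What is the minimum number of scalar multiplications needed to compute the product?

8640

Order (T₁ (T₂ T₃)): (T₂ T₃): 3×15 by 15×60 → 3×60, cost 3·15·60 = 2700; (T₁ (T₂ T₃)): 33×3 by 3×60 → 33×60, cost 33·3·60 = 5940; cumulative 8640. Total 8640.
Order ((T₁ T₂) T₃): (T₁ T₂): 33×3 by 3×15 → 33×15, cost 33·3·15 = 1485; ((T₁ T₂) T₃): 33×15 by 15×60 → 33×60, cost 33·15·60 = 29700; cumulative 31185. Total 31185.
Minimum: 8640.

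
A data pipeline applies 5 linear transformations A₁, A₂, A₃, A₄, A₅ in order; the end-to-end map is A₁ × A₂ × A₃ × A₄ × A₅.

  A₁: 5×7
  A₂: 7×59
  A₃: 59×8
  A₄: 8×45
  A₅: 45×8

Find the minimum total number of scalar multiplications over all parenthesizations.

Adjacent pairs: A₁A₂ = 5·7·59 = 2065; A₂A₃ = 7·59·8 = 3304; A₃A₄ = 59·8·45 = 21240; A₄A₅ = 8·45·8 = 2880.
Length 3: A₁..A₃: k=1: 0+3304+5·7·8=3584; k=2: 2065+0+5·59·8=4425 → min 3584 | A₂..A₄: k=2: 0+21240+7·59·45=39825; k=3: 3304+0+7·8·45=5824 → min 5824 | A₃..A₅: k=3: 0+2880+59·8·8=6656; k=4: 21240+0+59·45·8=42480 → min 6656.
Length 4: A₁..A₄: k=1: 0+5824+5·7·45=7399; k=2: 2065+21240+5·59·45=36580; k=3: 3584+0+5·8·45=5384 → min 5384 | A₂..A₅: k=2: 0+6656+7·59·8=9960; k=3: 3304+2880+7·8·8=6632; k=4: 5824+0+7·45·8=8344 → min 6632.
Length 5: A₁..A₅: k=1: 0+6632+5·7·8=6912; k=2: 2065+6656+5·59·8=11081; k=3: 3584+2880+5·8·8=6784; k=4: 5384+0+5·45·8=7184 → min 6784.
Optimal order: ((A₁ × (A₂ × A₃)) × (A₄ × A₅)) with cost 6784.

6784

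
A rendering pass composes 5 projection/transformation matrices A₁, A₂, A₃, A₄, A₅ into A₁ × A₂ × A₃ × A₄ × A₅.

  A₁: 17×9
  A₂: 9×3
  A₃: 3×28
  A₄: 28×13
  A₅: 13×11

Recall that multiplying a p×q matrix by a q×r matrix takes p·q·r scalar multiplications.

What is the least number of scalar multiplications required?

2541

Adjacent pairs: A₁A₂ = 17·9·3 = 459; A₂A₃ = 9·3·28 = 756; A₃A₄ = 3·28·13 = 1092; A₄A₅ = 28·13·11 = 4004.
Length 3: A₁..A₃: k=1: 0+756+17·9·28=5040; k=2: 459+0+17·3·28=1887 → min 1887 | A₂..A₄: k=2: 0+1092+9·3·13=1443; k=3: 756+0+9·28·13=4032 → min 1443 | A₃..A₅: k=3: 0+4004+3·28·11=4928; k=4: 1092+0+3·13·11=1521 → min 1521.
Length 4: A₁..A₄: k=1: 0+1443+17·9·13=3432; k=2: 459+1092+17·3·13=2214; k=3: 1887+0+17·28·13=8075 → min 2214 | A₂..A₅: k=2: 0+1521+9·3·11=1818; k=3: 756+4004+9·28·11=7532; k=4: 1443+0+9·13·11=2730 → min 1818.
Length 5: A₁..A₅: k=1: 0+1818+17·9·11=3501; k=2: 459+1521+17·3·11=2541; k=3: 1887+4004+17·28·11=11127; k=4: 2214+0+17·13·11=4645 → min 2541.
Optimal order: ((A₁ × A₂) × ((A₃ × A₄) × A₅)) with cost 2541.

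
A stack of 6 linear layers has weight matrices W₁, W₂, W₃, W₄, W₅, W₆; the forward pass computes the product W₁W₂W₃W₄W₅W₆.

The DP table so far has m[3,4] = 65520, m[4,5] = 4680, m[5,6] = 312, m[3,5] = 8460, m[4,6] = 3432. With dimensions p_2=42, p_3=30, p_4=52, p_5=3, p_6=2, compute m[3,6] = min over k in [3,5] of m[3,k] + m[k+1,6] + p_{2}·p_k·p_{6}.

m[3,6] = min over k∈[3,5] of m[3,k]+m[k+1,6]+p_{2}·p_k·p_{6}.
k=3: 0 + 3432 + 42·30·2 = 5952; k=4: 65520 + 312 + 42·52·2 = 70200; k=5: 8460 + 0 + 42·3·2 = 8712.
Minimum: 5952 at k=3.

5952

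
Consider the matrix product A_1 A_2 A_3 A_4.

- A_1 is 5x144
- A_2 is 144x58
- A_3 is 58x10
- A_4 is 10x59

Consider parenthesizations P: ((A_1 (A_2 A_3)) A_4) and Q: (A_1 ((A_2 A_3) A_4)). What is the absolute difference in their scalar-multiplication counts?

Order P = ((A_1 (A_2 A_3)) A_4): (A_2 A_3): 144×58 by 58×10 → 144×10, cost 144·58·10 = 83520; (A_1 (A_2 A_3)): 5×144 by 144×10 → 5×10, cost 5·144·10 = 7200; cumulative 90720; ((A_1 (A_2 A_3)) A_4): 5×10 by 10×59 → 5×59, cost 5·10·59 = 2950; cumulative 93670. Total 93670.
Order Q = (A_1 ((A_2 A_3) A_4)): (A_2 A_3): 144×58 by 58×10 → 144×10, cost 144·58·10 = 83520; ((A_2 A_3) A_4): 144×10 by 10×59 → 144×59, cost 144·10·59 = 84960; cumulative 168480; (A_1 ((A_2 A_3) A_4)): 5×144 by 144×59 → 5×59, cost 5·144·59 = 42480; cumulative 210960. Total 210960.
Difference: |93670 − 210960| = 117290.

117290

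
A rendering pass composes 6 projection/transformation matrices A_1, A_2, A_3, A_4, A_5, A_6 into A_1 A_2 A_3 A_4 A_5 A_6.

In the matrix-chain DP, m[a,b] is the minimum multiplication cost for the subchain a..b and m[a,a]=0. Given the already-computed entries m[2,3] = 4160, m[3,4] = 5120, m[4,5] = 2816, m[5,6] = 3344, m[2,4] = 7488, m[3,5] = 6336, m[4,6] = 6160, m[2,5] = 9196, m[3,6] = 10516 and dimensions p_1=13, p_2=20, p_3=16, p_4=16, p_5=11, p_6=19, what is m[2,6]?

m[2,6] = min over k∈[2,5] of m[2,k]+m[k+1,6]+p_{1}·p_k·p_{6}.
k=2: 0 + 10516 + 13·20·19 = 15456; k=3: 4160 + 6160 + 13·16·19 = 14272; k=4: 7488 + 3344 + 13·16·19 = 14784; k=5: 9196 + 0 + 13·11·19 = 11913.
Minimum: 11913 at k=5.

11913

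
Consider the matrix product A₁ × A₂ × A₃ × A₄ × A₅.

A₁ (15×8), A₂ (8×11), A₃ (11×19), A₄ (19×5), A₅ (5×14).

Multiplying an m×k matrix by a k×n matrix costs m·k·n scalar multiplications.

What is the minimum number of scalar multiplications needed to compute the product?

3135

Adjacent pairs: A₁A₂ = 15·8·11 = 1320; A₂A₃ = 8·11·19 = 1672; A₃A₄ = 11·19·5 = 1045; A₄A₅ = 19·5·14 = 1330.
Length 3: A₁..A₃: k=1: 0+1672+15·8·19=3952; k=2: 1320+0+15·11·19=4455 → min 3952 | A₂..A₄: k=2: 0+1045+8·11·5=1485; k=3: 1672+0+8·19·5=2432 → min 1485 | A₃..A₅: k=3: 0+1330+11·19·14=4256; k=4: 1045+0+11·5·14=1815 → min 1815.
Length 4: A₁..A₄: k=1: 0+1485+15·8·5=2085; k=2: 1320+1045+15·11·5=3190; k=3: 3952+0+15·19·5=5377 → min 2085 | A₂..A₅: k=2: 0+1815+8·11·14=3047; k=3: 1672+1330+8·19·14=5130; k=4: 1485+0+8·5·14=2045 → min 2045.
Length 5: A₁..A₅: k=1: 0+2045+15·8·14=3725; k=2: 1320+1815+15·11·14=5445; k=3: 3952+1330+15·19·14=9272; k=4: 2085+0+15·5·14=3135 → min 3135.
Optimal order: ((A₁ × (A₂ × (A₃ × A₄))) × A₅) with cost 3135.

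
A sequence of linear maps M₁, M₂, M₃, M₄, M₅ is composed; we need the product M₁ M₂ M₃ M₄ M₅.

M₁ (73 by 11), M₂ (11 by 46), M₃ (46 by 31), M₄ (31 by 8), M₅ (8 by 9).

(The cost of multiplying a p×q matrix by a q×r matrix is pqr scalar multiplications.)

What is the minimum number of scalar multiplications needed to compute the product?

Adjacent pairs: M₁M₂ = 73·11·46 = 36938; M₂M₃ = 11·46·31 = 15686; M₃M₄ = 46·31·8 = 11408; M₄M₅ = 31·8·9 = 2232.
Length 3: M₁..M₃: k=1: 0+15686+73·11·31=40579; k=2: 36938+0+73·46·31=141036 → min 40579 | M₂..M₄: k=2: 0+11408+11·46·8=15456; k=3: 15686+0+11·31·8=18414 → min 15456 | M₃..M₅: k=3: 0+2232+46·31·9=15066; k=4: 11408+0+46·8·9=14720 → min 14720.
Length 4: M₁..M₄: k=1: 0+15456+73·11·8=21880; k=2: 36938+11408+73·46·8=75210; k=3: 40579+0+73·31·8=58683 → min 21880 | M₂..M₅: k=2: 0+14720+11·46·9=19274; k=3: 15686+2232+11·31·9=20987; k=4: 15456+0+11·8·9=16248 → min 16248.
Length 5: M₁..M₅: k=1: 0+16248+73·11·9=23475; k=2: 36938+14720+73·46·9=81880; k=3: 40579+2232+73·31·9=63178; k=4: 21880+0+73·8·9=27136 → min 23475.
Optimal order: (M₁ ((M₂ (M₃ M₄)) M₅)) with cost 23475.

23475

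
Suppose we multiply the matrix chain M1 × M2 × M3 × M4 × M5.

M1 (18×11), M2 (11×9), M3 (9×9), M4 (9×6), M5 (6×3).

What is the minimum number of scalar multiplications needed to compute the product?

1296

Adjacent pairs: M1M2 = 18·11·9 = 1782; M2M3 = 11·9·9 = 891; M3M4 = 9·9·6 = 486; M4M5 = 9·6·3 = 162.
Length 3: M1..M3: k=1: 0+891+18·11·9=2673; k=2: 1782+0+18·9·9=3240 → min 2673 | M2..M4: k=2: 0+486+11·9·6=1080; k=3: 891+0+11·9·6=1485 → min 1080 | M3..M5: k=3: 0+162+9·9·3=405; k=4: 486+0+9·6·3=648 → min 405.
Length 4: M1..M4: k=1: 0+1080+18·11·6=2268; k=2: 1782+486+18·9·6=3240; k=3: 2673+0+18·9·6=3645 → min 2268 | M2..M5: k=2: 0+405+11·9·3=702; k=3: 891+162+11·9·3=1350; k=4: 1080+0+11·6·3=1278 → min 702.
Length 5: M1..M5: k=1: 0+702+18·11·3=1296; k=2: 1782+405+18·9·3=2673; k=3: 2673+162+18·9·3=3321; k=4: 2268+0+18·6·3=2592 → min 1296.
Optimal order: (M1 × (M2 × (M3 × (M4 × M5)))) with cost 1296.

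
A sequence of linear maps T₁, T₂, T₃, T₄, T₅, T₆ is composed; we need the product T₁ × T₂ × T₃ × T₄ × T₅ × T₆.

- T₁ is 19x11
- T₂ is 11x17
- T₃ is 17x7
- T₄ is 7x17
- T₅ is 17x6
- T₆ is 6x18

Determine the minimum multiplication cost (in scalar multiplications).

5791

Adjacent pairs: T₁T₂ = 19·11·17 = 3553; T₂T₃ = 11·17·7 = 1309; T₃T₄ = 17·7·17 = 2023; T₄T₅ = 7·17·6 = 714; T₅T₆ = 17·6·18 = 1836.
Length 3: T₁..T₃: k=1: 0+1309+19·11·7=2772; k=2: 3553+0+19·17·7=5814 → min 2772 | T₂..T₄: k=2: 0+2023+11·17·17=5202; k=3: 1309+0+11·7·17=2618 → min 2618 | T₃..T₅: k=3: 0+714+17·7·6=1428; k=4: 2023+0+17·17·6=3757 → min 1428 | T₄..T₆: k=4: 0+1836+7·17·18=3978; k=5: 714+0+7·6·18=1470 → min 1470.
Length 4: T₁..T₄: k=1: 0+2618+19·11·17=6171; k=2: 3553+2023+19·17·17=11067; k=3: 2772+0+19·7·17=5033 → min 5033 | T₂..T₅: k=2: 0+1428+11·17·6=2550; k=3: 1309+714+11·7·6=2485; k=4: 2618+0+11·17·6=3740 → min 2485 | T₃..T₆: k=3: 0+1470+17·7·18=3612; k=4: 2023+1836+17·17·18=9061; k=5: 1428+0+17·6·18=3264 → min 3264.
Length 5: T₁..T₅: k=1: 0+2485+19·11·6=3739; k=2: 3553+1428+19·17·6=6919; k=3: 2772+714+19·7·6=4284; k=4: 5033+0+19·17·6=6971 → min 3739 | T₂..T₆: k=2: 0+3264+11·17·18=6630; k=3: 1309+1470+11·7·18=4165; k=4: 2618+1836+11·17·18=7820; k=5: 2485+0+11·6·18=3673 → min 3673.
Length 6: T₁..T₆: k=1: 0+3673+19·11·18=7435; k=2: 3553+3264+19·17·18=12631; k=3: 2772+1470+19·7·18=6636; k=4: 5033+1836+19·17·18=12683; k=5: 3739+0+19·6·18=5791 → min 5791.
Optimal order: ((T₁ × ((T₂ × T₃) × (T₄ × T₅))) × T₆) with cost 5791.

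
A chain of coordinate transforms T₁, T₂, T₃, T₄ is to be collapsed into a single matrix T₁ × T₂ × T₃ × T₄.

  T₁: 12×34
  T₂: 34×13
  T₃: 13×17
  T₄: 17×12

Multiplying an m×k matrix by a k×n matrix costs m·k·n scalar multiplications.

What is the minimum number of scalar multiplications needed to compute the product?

Adjacent pairs: T₁T₂ = 12·34·13 = 5304; T₂T₃ = 34·13·17 = 7514; T₃T₄ = 13·17·12 = 2652.
Length 3: T₁..T₃: k=1: 0+7514+12·34·17=14450; k=2: 5304+0+12·13·17=7956 → min 7956 | T₂..T₄: k=2: 0+2652+34·13·12=7956; k=3: 7514+0+34·17·12=14450 → min 7956.
Length 4: T₁..T₄: k=1: 0+7956+12·34·12=12852; k=2: 5304+2652+12·13·12=9828; k=3: 7956+0+12·17·12=10404 → min 9828.
Optimal order: ((T₁ × T₂) × (T₃ × T₄)) with cost 9828.

9828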